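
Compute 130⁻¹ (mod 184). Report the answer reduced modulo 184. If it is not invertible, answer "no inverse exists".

no inverse exists

Compute gcd(130, 184):
184 = 1×130 + 54
130 = 2×54 + 22
54 = 2×22 + 10
22 = 2×10 + 2
10 = 5×2 + 0
The gcd is 2, not 1, hence no inverse exists.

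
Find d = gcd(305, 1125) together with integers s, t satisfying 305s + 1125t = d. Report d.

Apply Euclid's algorithm to 1125 and 305:
1125 = 3·305 + 210
305 = 1·210 + 95
210 = 2·95 + 20
95 = 4·20 + 15
20 = 1·15 + 5
15 = 3·5 + 0
gcd(305, 1125) = 5.
Express as a combination:
5 = 20 − 15
5 = −95 + 5·20
5 = 5·210 − 11·95
5 = −11·305 + 16·210
5 = 16·1125 − 59·305
So 5 = (16)·1125 + (-59)·305.

5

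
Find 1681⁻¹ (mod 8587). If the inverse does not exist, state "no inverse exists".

Extended Euclidean algorithm:
8587 = 5×1681 + 182
1681 = 9×182 + 43
182 = 4×43 + 10
43 = 4×10 + 3
10 = 3×3 + 1
3 = 3×1 + 0
The gcd is 1. Working backward:
1 = 10 − 3·3
1 = −3·43 + 13·10
1 = 13·182 − 55·43
1 = −55·1681 + 508·182
1 = 508·8587 − 2595·1681
Thus 1681·(-2595) ≡ 1 (mod 8587); reducing, -2595 mod 8587 = 5992.

5992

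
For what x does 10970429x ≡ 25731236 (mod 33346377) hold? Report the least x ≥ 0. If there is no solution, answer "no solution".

First find gcd(10970429, 33346377):
33346377 = 3·10970429 + 435090
10970429 = 25·435090 + 93179
435090 = 4·93179 + 62374
93179 = 1·62374 + 30805
62374 = 2·30805 + 764
30805 = 40·764 + 245
764 = 3·245 + 29
245 = 8·29 + 13
29 = 2·13 + 3
13 = 4·3 + 1
3 = 3·1 + 0
gcd = 1, so a unique solution mod 33346377 exists.
Back-substitute for the Bézout coefficients:
1 = 13 − 4·3
1 = −4·29 + 9·13
1 = 9·245 − 76·29
1 = −76·764 + 237·245
1 = 237·30805 − 9556·764
1 = −9556·62374 + 19349·30805
1 = 19349·93179 − 28905·62374
1 = −28905·435090 + 134969·93179
1 = 134969·10970429 − 3403130·435090
1 = −3403130·33346377 + 10344359·10970429
So 10970429·(10344359) ≡ 1 (mod 33346377), giving 10970429⁻¹ ≡ 10344359.
x ≡ 10970429⁻¹·25731236 ≡ 10344359·25731236 ≡ 27237334 (mod 33346377).

27237334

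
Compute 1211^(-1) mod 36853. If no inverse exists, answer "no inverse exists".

11838

Extended Euclidean algorithm:
36853 = 30*1211 + 523
1211 = 2*523 + 165
523 = 3*165 + 28
165 = 5*28 + 25
28 = 1*25 + 3
25 = 8*3 + 1
3 = 3*1 + 0
The gcd is 1. Working backward:
1 = 25 − 8·3
1 = −8·28 + 9·25
1 = 9·165 − 53·28
1 = −53·523 + 168·165
1 = 168·1211 − 389·523
1 = −389·36853 + 11838·1211
So 1211·11838 ≡ 1 (mod 36853).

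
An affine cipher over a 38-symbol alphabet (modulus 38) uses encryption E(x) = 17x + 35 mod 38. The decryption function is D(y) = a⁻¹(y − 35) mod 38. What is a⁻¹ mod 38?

Apply the Euclidean algorithm to 38 and 17:
38 = 2*17 + 4
17 = 4*4 + 1
4 = 4*1 + 0
gcd = 1, so the inverse exists. Back-substitute:
1 = 17 − 4·4
1 = −4·38 + 9·17
So 17·9 ≡ 1 (mod 38).

9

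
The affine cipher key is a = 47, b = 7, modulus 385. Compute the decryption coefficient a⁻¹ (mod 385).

Extended Euclidean algorithm:
385 = 8*47 + 9
47 = 5*9 + 2
9 = 4*2 + 1
2 = 2*1 + 0
The gcd is 1. Working backward:
1 = 9 − 4·2
1 = −4·47 + 21·9
1 = 21·385 − 172·47
Hence 47⁻¹ ≡ -172 ≡ 213 (mod 385).

213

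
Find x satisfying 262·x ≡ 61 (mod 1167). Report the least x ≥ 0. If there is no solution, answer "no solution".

655

First find gcd(262, 1167):
1167 = 4×262 + 119
262 = 2×119 + 24
119 = 4×24 + 23
24 = 1×23 + 1
23 = 23×1 + 0
gcd = 1, so a unique solution mod 1167 exists.
Back-substitute for the Bézout coefficients:
1 = 24 − 23
1 = −119 + 5·24
1 = 5·262 − 11·119
1 = −11·1167 + 49·262
So 262·(49) ≡ 1 (mod 1167), giving 262⁻¹ ≡ 49.
x ≡ 262⁻¹·61 ≡ 49·61 ≡ 655 (mod 1167).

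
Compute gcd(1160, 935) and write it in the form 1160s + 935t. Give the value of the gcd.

Apply Euclid's algorithm to 1160 and 935:
1160 = 1*935 + 225
935 = 4*225 + 35
225 = 6*35 + 15
35 = 2*15 + 5
15 = 3*5 + 0
gcd(1160, 935) = 5.
Express as a combination:
5 = 35 − 2·15
5 = −2·225 + 13·35
5 = 13·935 − 54·225
5 = −54·1160 + 67·935
So 5 = (-54)·1160 + (67)·935.

5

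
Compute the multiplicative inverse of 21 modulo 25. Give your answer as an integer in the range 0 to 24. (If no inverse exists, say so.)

Extended Euclidean algorithm:
25 = 1×21 + 4
21 = 5×4 + 1
4 = 4×1 + 0
Since gcd(21, 25) = 1, back-substitute to write 1 as a combination:
1 = 21 − 5·4
1 = −5·25 + 6·21
So 21·6 ≡ 1 (mod 25).

6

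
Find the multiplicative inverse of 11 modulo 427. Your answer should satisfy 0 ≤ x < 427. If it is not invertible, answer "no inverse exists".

233

Apply the Euclidean algorithm to 427 and 11:
427 = 38*11 + 9
11 = 1*9 + 2
9 = 4*2 + 1
2 = 2*1 + 0
Since gcd(11, 427) = 1, back-substitute to write 1 as a combination:
1 = 9 − 4·2
1 = −4·11 + 5·9
1 = 5·427 − 194·11
Hence 11⁻¹ ≡ -194 ≡ 233 (mod 427).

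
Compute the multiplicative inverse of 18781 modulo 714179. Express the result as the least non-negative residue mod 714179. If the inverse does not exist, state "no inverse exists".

219528

Apply the Euclidean algorithm to 714179 and 18781:
714179 = 38*18781 + 501
18781 = 37*501 + 244
501 = 2*244 + 13
244 = 18*13 + 10
13 = 1*10 + 3
10 = 3*3 + 1
3 = 3*1 + 0
The gcd is 1. Working backward:
1 = 10 − 3·3
1 = −3·13 + 4·10
1 = 4·244 − 75·13
1 = −75·501 + 154·244
1 = 154·18781 − 5773·501
1 = −5773·714179 + 219528·18781
So 18781·219528 ≡ 1 (mod 714179).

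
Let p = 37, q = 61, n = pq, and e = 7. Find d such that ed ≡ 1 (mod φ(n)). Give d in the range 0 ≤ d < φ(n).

1543

φ(n) = (p−1)(q−1) = 36·60 = 2160.
Need d with 7·d ≡ 1 (mod 2160). Apply the extended Euclidean algorithm:
2160 = 308×7 + 4
7 = 1×4 + 3
4 = 1×3 + 1
3 = 3×1 + 0
Back-substitute:
1 = 4 − 3
1 = −7 + 2·4
1 = 2·2160 − 617·7
So 7·(-617) ≡ 1 (mod 2160), hence d ≡ -617 ≡ 1543 (mod 2160).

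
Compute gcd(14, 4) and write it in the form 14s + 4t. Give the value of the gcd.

2

Apply Euclid's algorithm to 14 and 4:
14 = 3·4 + 2
4 = 2·2 + 0
gcd(14, 4) = 2.
Express as a combination:
2 = 14 − 3·4
So 2 = (1)·14 + (-3)·4.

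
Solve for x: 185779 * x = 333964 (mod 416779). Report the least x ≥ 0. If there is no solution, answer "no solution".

no solution

gcd(185779, 416779):
416779 = 2·185779 + 45221
185779 = 4·45221 + 4895
45221 = 9·4895 + 1166
4895 = 4·1166 + 231
1166 = 5·231 + 11
231 = 21·11 + 0
gcd = 11, but 11 ∤ 333964, so the congruence has no solution.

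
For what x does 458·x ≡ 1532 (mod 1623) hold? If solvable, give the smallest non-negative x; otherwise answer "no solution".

First find gcd(458, 1623):
1623 = 3·458 + 249
458 = 1·249 + 209
249 = 1·209 + 40
209 = 5·40 + 9
40 = 4·9 + 4
9 = 2·4 + 1
4 = 4·1 + 0
gcd = 1, so a unique solution mod 1623 exists.
Back-substitute for the Bézout coefficients:
1 = 9 − 2·4
1 = −2·40 + 9·9
1 = 9·209 − 47·40
1 = −47·249 + 56·209
1 = 56·458 − 103·249
1 = −103·1623 + 365·458
So 458·(365) ≡ 1 (mod 1623), giving 458⁻¹ ≡ 365.
x ≡ 458⁻¹·1532 ≡ 365·1532 ≡ 868 (mod 1623).

868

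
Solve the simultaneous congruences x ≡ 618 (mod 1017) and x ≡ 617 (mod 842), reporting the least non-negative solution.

Write x = 618 + 1017·k. Then 1017·k ≡ 617 − 618 ≡ 841 (mod 842).
Need 1017⁻¹ mod 842. Extended Euclid on (842, 175):
842 = 4*175 + 142
175 = 1*142 + 33
142 = 4*33 + 10
33 = 3*10 + 3
10 = 3*3 + 1
3 = 3*1 + 0
Back-substitute:
1 = 10 − 3·3
1 = −3·33 + 10·10
1 = 10·142 − 43·33
1 = −43·175 + 53·142
1 = 53·842 − 255·175
1017⁻¹ ≡ 587 (mod 842), so k ≡ 587·841 ≡ 255 (mod 842).
x = 618 + 1017·255 = 259953.

259953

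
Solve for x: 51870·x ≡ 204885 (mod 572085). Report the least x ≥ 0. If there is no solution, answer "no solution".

37029

First find gcd(51870, 572085):
572085 = 11×51870 + 1515
51870 = 34×1515 + 360
1515 = 4×360 + 75
360 = 4×75 + 60
75 = 1×60 + 15
60 = 4×15 + 0
gcd = 15 and 15 | 204885, so solutions exist. Divide through by 15: 3458x ≡ 13659 (mod 38139).
Now find 3458⁻¹ mod 38139:
38139 = 11×3458 + 101
3458 = 34×101 + 24
101 = 4×24 + 5
24 = 4×5 + 4
5 = 1×4 + 1
4 = 4×1 + 0
Back-substitute:
1 = 5 − 4
1 = −24 + 5·5
1 = 5·101 − 21·24
1 = −21·3458 + 719·101
1 = 719·38139 − 7930·3458
So 3458·(-7930) ≡ 1 (mod 38139), i.e. 3458⁻¹ ≡ 30209.
Then x ≡ 30209·13659 ≡ 37029 (mod 38139); the smallest non-negative solution is x = 37029.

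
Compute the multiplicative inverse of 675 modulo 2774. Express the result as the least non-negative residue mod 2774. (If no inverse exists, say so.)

Run Euclid on (2774, 675):
2774 = 4·675 + 74
675 = 9·74 + 9
74 = 8·9 + 2
9 = 4·2 + 1
2 = 2·1 + 0
Since gcd(675, 2774) = 1, back-substitute to write 1 as a combination:
1 = 9 − 4·2
1 = −4·74 + 33·9
1 = 33·675 − 301·74
1 = −301·2774 + 1237·675
So 675·1237 ≡ 1 (mod 2774).

1237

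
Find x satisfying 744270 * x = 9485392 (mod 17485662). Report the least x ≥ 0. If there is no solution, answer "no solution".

no solution

gcd(744270, 17485662):
17485662 = 23*744270 + 367452
744270 = 2*367452 + 9366
367452 = 39*9366 + 2178
9366 = 4*2178 + 654
2178 = 3*654 + 216
654 = 3*216 + 6
216 = 36*6 + 0
gcd = 6, but 6 ∤ 9485392, so the congruence has no solution.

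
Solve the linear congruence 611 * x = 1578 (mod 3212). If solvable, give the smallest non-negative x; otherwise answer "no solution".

318

First find gcd(611, 3212):
3212 = 5×611 + 157
611 = 3×157 + 140
157 = 1×140 + 17
140 = 8×17 + 4
17 = 4×4 + 1
4 = 4×1 + 0
gcd = 1, so a unique solution mod 3212 exists.
Back-substitute for the Bézout coefficients:
1 = 17 − 4·4
1 = −4·140 + 33·17
1 = 33·157 − 37·140
1 = −37·611 + 144·157
1 = 144·3212 − 757·611
So 611·(-757) ≡ 1 (mod 3212), giving 611⁻¹ ≡ 2455.
x ≡ 611⁻¹·1578 ≡ 2455·1578 ≡ 318 (mod 3212).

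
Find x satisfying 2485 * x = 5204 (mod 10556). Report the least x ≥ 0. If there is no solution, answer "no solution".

no solution

gcd(2485, 10556):
10556 = 4·2485 + 616
2485 = 4·616 + 21
616 = 29·21 + 7
21 = 3·7 + 0
gcd = 7, but 7 ∤ 5204, so the congruence has no solution.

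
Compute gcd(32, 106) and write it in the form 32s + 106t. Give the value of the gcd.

Euclidean algorithm:
106 = 3×32 + 10
32 = 3×10 + 2
10 = 5×2 + 0
gcd(32, 106) = 2.
Express as a combination:
2 = 32 − 3·10
2 = −3·106 + 10·32
So 2 = (-3)·106 + (10)·32.

2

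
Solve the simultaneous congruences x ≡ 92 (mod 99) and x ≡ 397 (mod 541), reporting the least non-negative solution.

39890

Write x = 92 + 99·k. Then 99·k ≡ 397 − 92 ≡ 305 (mod 541).
Need 99⁻¹ mod 541. Extended Euclid on (541, 99):
541 = 5·99 + 46
99 = 2·46 + 7
46 = 6·7 + 4
7 = 1·4 + 3
4 = 1·3 + 1
3 = 3·1 + 0
Back-substitute:
1 = 4 − 3
1 = −7 + 2·4
1 = 2·46 − 13·7
1 = −13·99 + 28·46
1 = 28·541 − 153·99
99⁻¹ ≡ 388 (mod 541), so k ≡ 388·305 ≡ 402 (mod 541).
x = 92 + 99·402 = 39890.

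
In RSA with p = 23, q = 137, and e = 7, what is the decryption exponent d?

855

φ(n) = (p−1)(q−1) = 22·136 = 2992.
Need d with 7·d ≡ 1 (mod 2992). Apply the extended Euclidean algorithm:
2992 = 427×7 + 3
7 = 2×3 + 1
3 = 3×1 + 0
Back-substitute:
1 = 7 − 2·3
1 = −2·2992 + 855·7
So 7·855 ≡ 1 (mod 2992), hence d = 855.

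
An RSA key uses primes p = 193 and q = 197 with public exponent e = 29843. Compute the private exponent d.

1691

φ(n) = (p−1)(q−1) = 192·196 = 37632.
Need d with 29843·d ≡ 1 (mod 37632). Apply the extended Euclidean algorithm:
37632 = 1*29843 + 7789
29843 = 3*7789 + 6476
7789 = 1*6476 + 1313
6476 = 4*1313 + 1224
1313 = 1*1224 + 89
1224 = 13*89 + 67
89 = 1*67 + 22
67 = 3*22 + 1
22 = 22*1 + 0
Back-substitute:
1 = 67 − 3·22
1 = −3·89 + 4·67
1 = 4·1224 − 55·89
1 = −55·1313 + 59·1224
1 = 59·6476 − 291·1313
1 = −291·7789 + 350·6476
1 = 350·29843 − 1341·7789
1 = −1341·37632 + 1691·29843
So 29843·1691 ≡ 1 (mod 37632), hence d = 1691.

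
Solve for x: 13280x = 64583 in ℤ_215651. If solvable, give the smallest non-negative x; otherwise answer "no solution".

First find gcd(13280, 215651):
215651 = 16*13280 + 3171
13280 = 4*3171 + 596
3171 = 5*596 + 191
596 = 3*191 + 23
191 = 8*23 + 7
23 = 3*7 + 2
7 = 3*2 + 1
2 = 2*1 + 0
gcd = 1, so a unique solution mod 215651 exists.
Back-substitute for the Bézout coefficients:
1 = 7 − 3·2
1 = −3·23 + 10·7
1 = 10·191 − 83·23
1 = −83·596 + 259·191
1 = 259·3171 − 1378·596
1 = −1378·13280 + 5771·3171
1 = 5771·215651 − 93714·13280
So 13280·(-93714) ≡ 1 (mod 215651), giving 13280⁻¹ ≡ 121937.
x ≡ 13280⁻¹·64583 ≡ 121937·64583 ≡ 129704 (mod 215651).

129704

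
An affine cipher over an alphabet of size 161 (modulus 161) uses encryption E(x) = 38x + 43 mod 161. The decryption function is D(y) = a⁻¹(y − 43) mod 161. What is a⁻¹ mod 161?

Extended Euclidean algorithm:
161 = 4·38 + 9
38 = 4·9 + 2
9 = 4·2 + 1
2 = 2·1 + 0
The gcd is 1. Working backward:
1 = 9 − 4·2
1 = −4·38 + 17·9
1 = 17·161 − 72·38
Thus 38·(-72) ≡ 1 (mod 161); reducing, -72 mod 161 = 89.

89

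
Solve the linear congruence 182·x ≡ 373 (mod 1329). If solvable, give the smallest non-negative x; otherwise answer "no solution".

170

First find gcd(182, 1329):
1329 = 7·182 + 55
182 = 3·55 + 17
55 = 3·17 + 4
17 = 4·4 + 1
4 = 4·1 + 0
gcd = 1, so a unique solution mod 1329 exists.
Back-substitute for the Bézout coefficients:
1 = 17 − 4·4
1 = −4·55 + 13·17
1 = 13·182 − 43·55
1 = −43·1329 + 314·182
So 182·(314) ≡ 1 (mod 1329), giving 182⁻¹ ≡ 314.
x ≡ 182⁻¹·373 ≡ 314·373 ≡ 170 (mod 1329).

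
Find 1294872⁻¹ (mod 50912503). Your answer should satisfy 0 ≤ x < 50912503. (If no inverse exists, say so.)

gcd(50912503, 1294872) by repeated division:
50912503 = 39*1294872 + 412495
1294872 = 3*412495 + 57387
412495 = 7*57387 + 10786
57387 = 5*10786 + 3457
10786 = 3*3457 + 415
3457 = 8*415 + 137
415 = 3*137 + 4
137 = 34*4 + 1
4 = 4*1 + 0
Since gcd(1294872, 50912503) = 1, back-substitute to write 1 as a combination:
1 = 137 − 34·4
1 = −34·415 + 103·137
1 = 103·3457 − 858·415
1 = −858·10786 + 2677·3457
1 = 2677·57387 − 14243·10786
1 = −14243·412495 + 102378·57387
1 = 102378·1294872 − 321377·412495
1 = −321377·50912503 + 12636081·1294872
So 1294872·12636081 ≡ 1 (mod 50912503).

12636081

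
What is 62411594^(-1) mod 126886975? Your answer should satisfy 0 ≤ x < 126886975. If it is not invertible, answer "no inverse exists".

15768379

gcd(126886975, 62411594) by repeated division:
126886975 = 2×62411594 + 2063787
62411594 = 30×2063787 + 497984
2063787 = 4×497984 + 71851
497984 = 6×71851 + 66878
71851 = 1×66878 + 4973
66878 = 13×4973 + 2229
4973 = 2×2229 + 515
2229 = 4×515 + 169
515 = 3×169 + 8
169 = 21×8 + 1
8 = 8×1 + 0
The gcd is 1. Working backward:
1 = 169 − 21·8
1 = −21·515 + 64·169
1 = 64·2229 − 277·515
1 = −277·4973 + 618·2229
1 = 618·66878 − 8311·4973
1 = −8311·71851 + 8929·66878
1 = 8929·497984 − 61885·71851
1 = −61885·2063787 + 256469·497984
1 = 256469·62411594 − 7755955·2063787
1 = −7755955·126886975 + 15768379·62411594
So 62411594·15768379 ≡ 1 (mod 126886975).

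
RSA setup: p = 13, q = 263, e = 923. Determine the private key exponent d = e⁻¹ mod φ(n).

φ(n) = (p−1)(q−1) = 12·262 = 3144.
Need d with 923·d ≡ 1 (mod 3144). Apply the extended Euclidean algorithm:
3144 = 3×923 + 375
923 = 2×375 + 173
375 = 2×173 + 29
173 = 5×29 + 28
29 = 1×28 + 1
28 = 28×1 + 0
Back-substitute:
1 = 29 − 28
1 = −173 + 6·29
1 = 6·375 − 13·173
1 = −13·923 + 32·375
1 = 32·3144 − 109·923
So 923·(-109) ≡ 1 (mod 3144), hence d ≡ -109 ≡ 3035 (mod 3144).

3035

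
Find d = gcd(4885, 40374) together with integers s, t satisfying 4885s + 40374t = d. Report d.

Repeated division:
40374 = 8×4885 + 1294
4885 = 3×1294 + 1003
1294 = 1×1003 + 291
1003 = 3×291 + 130
291 = 2×130 + 31
130 = 4×31 + 6
31 = 5×6 + 1
6 = 6×1 + 0
gcd(4885, 40374) = 1.
Express as a combination:
1 = 31 − 5·6
1 = −5·130 + 21·31
1 = 21·291 − 47·130
1 = −47·1003 + 162·291
1 = 162·1294 − 209·1003
1 = −209·4885 + 789·1294
1 = 789·40374 − 6521·4885
So 1 = (789)·40374 + (-6521)·4885.

1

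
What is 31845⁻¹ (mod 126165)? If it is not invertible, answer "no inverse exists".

Euclidean algorithm on 126165, 31845:
126165 = 3×31845 + 30630
31845 = 1×30630 + 1215
30630 = 25×1215 + 255
1215 = 4×255 + 195
255 = 1×195 + 60
195 = 3×60 + 15
60 = 4×15 + 0
Since gcd = 15 > 1, 31845 is not a unit mod 126165.

no inverse exists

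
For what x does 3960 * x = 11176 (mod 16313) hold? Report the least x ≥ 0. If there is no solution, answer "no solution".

First find gcd(3960, 16313):
16313 = 4*3960 + 473
3960 = 8*473 + 176
473 = 2*176 + 121
176 = 1*121 + 55
121 = 2*55 + 11
55 = 5*11 + 0
gcd = 11 and 11 | 11176, so solutions exist. Divide through by 11: 360x ≡ 1016 (mod 1483).
Now find 360⁻¹ mod 1483:
1483 = 4·360 + 43
360 = 8·43 + 16
43 = 2·16 + 11
16 = 1·11 + 5
11 = 2·5 + 1
5 = 5·1 + 0
Back-substitute:
1 = 11 − 2·5
1 = −2·16 + 3·11
1 = 3·43 − 8·16
1 = −8·360 + 67·43
1 = 67·1483 − 276·360
So 360·(-276) ≡ 1 (mod 1483), i.e. 360⁻¹ ≡ 1207.
Then x ≡ 1207·1016 ≡ 1354 (mod 1483); the smallest non-negative solution is x = 1354.

1354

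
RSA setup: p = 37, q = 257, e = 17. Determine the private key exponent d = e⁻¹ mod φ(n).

φ(n) = (p−1)(q−1) = 36·256 = 9216.
Need d with 17·d ≡ 1 (mod 9216). Apply the extended Euclidean algorithm:
9216 = 542×17 + 2
17 = 8×2 + 1
2 = 2×1 + 0
Back-substitute:
1 = 17 − 8·2
1 = −8·9216 + 4337·17
So 17·4337 ≡ 1 (mod 9216), hence d = 4337.

4337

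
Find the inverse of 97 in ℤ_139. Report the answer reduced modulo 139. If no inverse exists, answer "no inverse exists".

Apply the Euclidean algorithm to 139 and 97:
139 = 1·97 + 42
97 = 2·42 + 13
42 = 3·13 + 3
13 = 4·3 + 1
3 = 3·1 + 0
gcd = 1, so the inverse exists. Back-substitute:
1 = 13 − 4·3
1 = −4·42 + 13·13
1 = 13·97 − 30·42
1 = −30·139 + 43·97
So 97·43 ≡ 1 (mod 139).

43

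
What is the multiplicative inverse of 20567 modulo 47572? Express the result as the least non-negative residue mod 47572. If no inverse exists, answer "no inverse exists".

Apply the Euclidean algorithm to 47572 and 20567:
47572 = 2×20567 + 6438
20567 = 3×6438 + 1253
6438 = 5×1253 + 173
1253 = 7×173 + 42
173 = 4×42 + 5
42 = 8×5 + 2
5 = 2×2 + 1
2 = 2×1 + 0
The gcd is 1. Working backward:
1 = 5 − 2·2
1 = −2·42 + 17·5
1 = 17·173 − 70·42
1 = −70·1253 + 507·173
1 = 507·6438 − 2605·1253
1 = −2605·20567 + 8322·6438
1 = 8322·47572 − 19249·20567
So 20567·(-19249) ≡ 1 (mod 47572), and -19249 ≡ 28323 (mod 47572).

28323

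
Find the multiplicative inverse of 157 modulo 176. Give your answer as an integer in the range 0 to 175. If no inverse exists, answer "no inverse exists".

Run Euclid on (176, 157):
176 = 1×157 + 19
157 = 8×19 + 5
19 = 3×5 + 4
5 = 1×4 + 1
4 = 4×1 + 0
Since gcd(157, 176) = 1, back-substitute to write 1 as a combination:
1 = 5 − 4
1 = −19 + 4·5
1 = 4·157 − 33·19
1 = −33·176 + 37·157
So 157·37 ≡ 1 (mod 176).

37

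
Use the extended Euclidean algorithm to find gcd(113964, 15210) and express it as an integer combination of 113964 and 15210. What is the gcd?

6

Apply Euclid's algorithm to 113964 and 15210:
113964 = 7×15210 + 7494
15210 = 2×7494 + 222
7494 = 33×222 + 168
222 = 1×168 + 54
168 = 3×54 + 6
54 = 9×6 + 0
gcd(113964, 15210) = 6.
Back-substituting:
6 = 168 − 3·54
6 = −3·222 + 4·168
6 = 4·7494 − 135·222
6 = −135·15210 + 274·7494
6 = 274·113964 − 2053·15210
So 6 = (274)·113964 + (-2053)·15210.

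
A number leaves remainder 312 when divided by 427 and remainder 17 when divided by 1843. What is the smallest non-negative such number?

Write x = 312 + 427·k. Then 427·k ≡ 17 − 312 ≡ 1548 (mod 1843).
Need 427⁻¹ mod 1843. Extended Euclid on (1843, 427):
1843 = 4·427 + 135
427 = 3·135 + 22
135 = 6·22 + 3
22 = 7·3 + 1
3 = 3·1 + 0
Back-substitute:
1 = 22 − 7·3
1 = −7·135 + 43·22
1 = 43·427 − 136·135
1 = −136·1843 + 587·427
427⁻¹ ≡ 587 (mod 1843), so k ≡ 587·1548 ≡ 77 (mod 1843).
x = 312 + 427·77 = 33191.

33191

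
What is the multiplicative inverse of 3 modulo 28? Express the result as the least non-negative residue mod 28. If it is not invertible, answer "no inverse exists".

19

Extended Euclidean algorithm:
28 = 9·3 + 1
3 = 3·1 + 0
Since gcd(3, 28) = 1, back-substitute to write 1 as a combination:
1 = 28 − 9·3
So 3·(-9) ≡ 1 (mod 28), and -9 ≡ 19 (mod 28).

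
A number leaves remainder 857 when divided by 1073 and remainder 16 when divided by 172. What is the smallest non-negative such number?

Write x = 857 + 1073·k. Then 1073·k ≡ 16 − 857 ≡ 19 (mod 172).
Need 1073⁻¹ mod 172. Extended Euclid on (172, 41):
172 = 4*41 + 8
41 = 5*8 + 1
8 = 8*1 + 0
Back-substitute:
1 = 41 − 5·8
1 = −5·172 + 21·41
1073⁻¹ ≡ 21 (mod 172), so k ≡ 21·19 ≡ 55 (mod 172).
x = 857 + 1073·55 = 59872.

59872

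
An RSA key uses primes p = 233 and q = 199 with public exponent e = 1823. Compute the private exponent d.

43391

φ(n) = (p−1)(q−1) = 232·198 = 45936.
Need d with 1823·d ≡ 1 (mod 45936). Apply the extended Euclidean algorithm:
45936 = 25×1823 + 361
1823 = 5×361 + 18
361 = 20×18 + 1
18 = 18×1 + 0
Back-substitute:
1 = 361 − 20·18
1 = −20·1823 + 101·361
1 = 101·45936 − 2545·1823
So 1823·(-2545) ≡ 1 (mod 45936), hence d ≡ -2545 ≡ 43391 (mod 45936).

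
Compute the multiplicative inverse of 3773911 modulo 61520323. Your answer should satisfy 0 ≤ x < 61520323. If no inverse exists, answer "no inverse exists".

7497848

Apply the Euclidean algorithm to 61520323 and 3773911:
61520323 = 16·3773911 + 1137747
3773911 = 3·1137747 + 360670
1137747 = 3·360670 + 55737
360670 = 6·55737 + 26248
55737 = 2·26248 + 3241
26248 = 8·3241 + 320
3241 = 10·320 + 41
320 = 7·41 + 33
41 = 1·33 + 8
33 = 4·8 + 1
8 = 8·1 + 0
The gcd is 1. Working backward:
1 = 33 − 4·8
1 = −4·41 + 5·33
1 = 5·320 − 39·41
1 = −39·3241 + 395·320
1 = 395·26248 − 3199·3241
1 = −3199·55737 + 6793·26248
1 = 6793·360670 − 43957·55737
1 = −43957·1137747 + 138664·360670
1 = 138664·3773911 − 459949·1137747
1 = −459949·61520323 + 7497848·3773911
So 3773911·7497848 ≡ 1 (mod 61520323).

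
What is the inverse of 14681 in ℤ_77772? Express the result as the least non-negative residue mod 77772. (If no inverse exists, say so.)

18557

Run Euclid on (77772, 14681):
77772 = 5*14681 + 4367
14681 = 3*4367 + 1580
4367 = 2*1580 + 1207
1580 = 1*1207 + 373
1207 = 3*373 + 88
373 = 4*88 + 21
88 = 4*21 + 4
21 = 5*4 + 1
4 = 4*1 + 0
Since gcd(14681, 77772) = 1, back-substitute to write 1 as a combination:
1 = 21 − 5·4
1 = −5·88 + 21·21
1 = 21·373 − 89·88
1 = −89·1207 + 288·373
1 = 288·1580 − 377·1207
1 = −377·4367 + 1042·1580
1 = 1042·14681 − 3503·4367
1 = −3503·77772 + 18557·14681
So 14681·18557 ≡ 1 (mod 77772).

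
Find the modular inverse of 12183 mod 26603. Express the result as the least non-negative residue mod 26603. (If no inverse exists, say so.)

8610

Extended Euclidean algorithm:
26603 = 2*12183 + 2237
12183 = 5*2237 + 998
2237 = 2*998 + 241
998 = 4*241 + 34
241 = 7*34 + 3
34 = 11*3 + 1
3 = 3*1 + 0
gcd = 1, so the inverse exists. Back-substitute:
1 = 34 − 11·3
1 = −11·241 + 78·34
1 = 78·998 − 323·241
1 = −323·2237 + 724·998
1 = 724·12183 − 3943·2237
1 = −3943·26603 + 8610·12183
So 12183·8610 ≡ 1 (mod 26603).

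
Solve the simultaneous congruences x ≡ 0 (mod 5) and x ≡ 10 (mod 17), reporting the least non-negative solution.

10

Write x = 0 + 5·k. Then 5·k ≡ 10 − 0 ≡ 10 (mod 17).
Need 5⁻¹ mod 17. Extended Euclid on (17, 5):
17 = 3×5 + 2
5 = 2×2 + 1
2 = 2×1 + 0
Back-substitute:
1 = 5 − 2·2
1 = −2·17 + 7·5
5⁻¹ ≡ 7 (mod 17), so k ≡ 7·10 ≡ 2 (mod 17).
x = 0 + 5·2 = 10.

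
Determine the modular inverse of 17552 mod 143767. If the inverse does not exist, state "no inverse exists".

7937

Extended Euclidean algorithm:
143767 = 8·17552 + 3351
17552 = 5·3351 + 797
3351 = 4·797 + 163
797 = 4·163 + 145
163 = 1·145 + 18
145 = 8·18 + 1
18 = 18·1 + 0
The gcd is 1. Working backward:
1 = 145 − 8·18
1 = −8·163 + 9·145
1 = 9·797 − 44·163
1 = −44·3351 + 185·797
1 = 185·17552 − 969·3351
1 = −969·143767 + 7937·17552
So 17552·7937 ≡ 1 (mod 143767).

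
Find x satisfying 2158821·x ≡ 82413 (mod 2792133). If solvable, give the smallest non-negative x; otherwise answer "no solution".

234375

First find gcd(2158821, 2792133):
2792133 = 1×2158821 + 633312
2158821 = 3×633312 + 258885
633312 = 2×258885 + 115542
258885 = 2×115542 + 27801
115542 = 4×27801 + 4338
27801 = 6×4338 + 1773
4338 = 2×1773 + 792
1773 = 2×792 + 189
792 = 4×189 + 36
189 = 5×36 + 9
36 = 4×9 + 0
gcd = 9 and 9 | 82413, so solutions exist. Divide through by 9: 239869x ≡ 9157 (mod 310237).
Now find 239869⁻¹ mod 310237:
310237 = 1*239869 + 70368
239869 = 3*70368 + 28765
70368 = 2*28765 + 12838
28765 = 2*12838 + 3089
12838 = 4*3089 + 482
3089 = 6*482 + 197
482 = 2*197 + 88
197 = 2*88 + 21
88 = 4*21 + 4
21 = 5*4 + 1
4 = 4*1 + 0
Back-substitute:
1 = 21 − 5·4
1 = −5·88 + 21·21
1 = 21·197 − 47·88
1 = −47·482 + 115·197
1 = 115·3089 − 737·482
1 = −737·12838 + 3063·3089
1 = 3063·28765 − 6863·12838
1 = −6863·70368 + 16789·28765
1 = 16789·239869 − 57230·70368
1 = −57230·310237 + 74019·239869
So 239869⁻¹ ≡ 74019 (mod 310237).
Then x ≡ 74019·9157 ≡ 234375 (mod 310237); the smallest non-negative solution is x = 234375.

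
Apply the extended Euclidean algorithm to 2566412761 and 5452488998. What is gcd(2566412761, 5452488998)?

Repeated division:
5452488998 = 2·2566412761 + 319663476
2566412761 = 8·319663476 + 9104953
319663476 = 35·9104953 + 990121
9104953 = 9·990121 + 193864
990121 = 5·193864 + 20801
193864 = 9·20801 + 6655
20801 = 3·6655 + 836
6655 = 7·836 + 803
836 = 1·803 + 33
803 = 24·33 + 11
33 = 3·11 + 0
gcd(2566412761, 5452488998) = 11.
Express as a combination:
11 = 803 − 24·33
11 = −24·836 + 25·803
11 = 25·6655 − 199·836
11 = −199·20801 + 622·6655
11 = 622·193864 − 5797·20801
11 = −5797·990121 + 29607·193864
11 = 29607·9104953 − 272260·990121
11 = −272260·319663476 + 9558707·9104953
11 = 9558707·2566412761 − 76741916·319663476
11 = −76741916·5452488998 + 163042539·2566412761
So 11 = (-76741916)·5452488998 + (163042539)·2566412761.

11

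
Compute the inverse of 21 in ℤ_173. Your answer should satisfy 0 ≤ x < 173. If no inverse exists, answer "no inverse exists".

33

Extended Euclidean algorithm:
173 = 8·21 + 5
21 = 4·5 + 1
5 = 5·1 + 0
gcd = 1, so the inverse exists. Back-substitute:
1 = 21 − 4·5
1 = −4·173 + 33·21
So 21·33 ≡ 1 (mod 173).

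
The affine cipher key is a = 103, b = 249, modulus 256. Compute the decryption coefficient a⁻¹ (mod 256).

Run Euclid on (256, 103):
256 = 2·103 + 50
103 = 2·50 + 3
50 = 16·3 + 2
3 = 1·2 + 1
2 = 2·1 + 0
The gcd is 1. Working backward:
1 = 3 − 2
1 = −50 + 17·3
1 = 17·103 − 35·50
1 = −35·256 + 87·103
So 103·87 ≡ 1 (mod 256).

87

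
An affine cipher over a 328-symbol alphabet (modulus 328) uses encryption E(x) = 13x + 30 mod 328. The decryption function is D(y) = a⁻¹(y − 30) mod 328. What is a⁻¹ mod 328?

Extended Euclidean algorithm:
328 = 25*13 + 3
13 = 4*3 + 1
3 = 3*1 + 0
Since gcd(13, 328) = 1, back-substitute to write 1 as a combination:
1 = 13 − 4·3
1 = −4·328 + 101·13
So 13·101 ≡ 1 (mod 328).

101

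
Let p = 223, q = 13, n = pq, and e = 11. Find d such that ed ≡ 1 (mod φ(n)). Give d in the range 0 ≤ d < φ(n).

φ(n) = (p−1)(q−1) = 222·12 = 2664.
Need d with 11·d ≡ 1 (mod 2664). Apply the extended Euclidean algorithm:
2664 = 242·11 + 2
11 = 5·2 + 1
2 = 2·1 + 0
Back-substitute:
1 = 11 − 5·2
1 = −5·2664 + 1211·11
So 11·1211 ≡ 1 (mod 2664), hence d = 1211.

1211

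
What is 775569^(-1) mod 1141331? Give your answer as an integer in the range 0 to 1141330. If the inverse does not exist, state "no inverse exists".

777437

Run Euclid on (1141331, 775569):
1141331 = 1*775569 + 365762
775569 = 2*365762 + 44045
365762 = 8*44045 + 13402
44045 = 3*13402 + 3839
13402 = 3*3839 + 1885
3839 = 2*1885 + 69
1885 = 27*69 + 22
69 = 3*22 + 3
22 = 7*3 + 1
3 = 3*1 + 0
gcd = 1, so the inverse exists. Back-substitute:
1 = 22 − 7·3
1 = −7·69 + 22·22
1 = 22·1885 − 601·69
1 = −601·3839 + 1224·1885
1 = 1224·13402 − 4273·3839
1 = −4273·44045 + 14043·13402
1 = 14043·365762 − 116617·44045
1 = −116617·775569 + 247277·365762
1 = 247277·1141331 − 363894·775569
So 775569·(-363894) ≡ 1 (mod 1141331), and -363894 ≡ 777437 (mod 1141331).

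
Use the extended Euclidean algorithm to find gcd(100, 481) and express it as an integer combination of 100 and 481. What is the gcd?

Repeated division:
481 = 4*100 + 81
100 = 1*81 + 19
81 = 4*19 + 5
19 = 3*5 + 4
5 = 1*4 + 1
4 = 4*1 + 0
gcd(100, 481) = 1.
Express as a combination:
1 = 5 − 4
1 = −19 + 4·5
1 = 4·81 − 17·19
1 = −17·100 + 21·81
1 = 21·481 − 101·100
So 1 = (21)·481 + (-101)·100.

1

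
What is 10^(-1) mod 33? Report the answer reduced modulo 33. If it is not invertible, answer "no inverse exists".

10

Apply the Euclidean algorithm to 33 and 10:
33 = 3·10 + 3
10 = 3·3 + 1
3 = 3·1 + 0
gcd = 1, so the inverse exists. Back-substitute:
1 = 10 − 3·3
1 = −3·33 + 10·10
So 10·10 ≡ 1 (mod 33).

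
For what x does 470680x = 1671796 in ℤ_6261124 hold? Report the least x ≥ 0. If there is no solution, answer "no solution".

First find gcd(470680, 6261124):
6261124 = 13×470680 + 142284
470680 = 3×142284 + 43828
142284 = 3×43828 + 10800
43828 = 4×10800 + 628
10800 = 17×628 + 124
628 = 5×124 + 8
124 = 15×8 + 4
8 = 2×4 + 0
gcd = 4 and 4 | 1671796, so solutions exist. Divide through by 4: 117670x ≡ 417949 (mod 1565281).
Now find 117670⁻¹ mod 1565281:
1565281 = 13·117670 + 35571
117670 = 3·35571 + 10957
35571 = 3·10957 + 2700
10957 = 4·2700 + 157
2700 = 17·157 + 31
157 = 5·31 + 2
31 = 15·2 + 1
2 = 2·1 + 0
Back-substitute:
1 = 31 − 15·2
1 = −15·157 + 76·31
1 = 76·2700 − 1307·157
1 = −1307·10957 + 5304·2700
1 = 5304·35571 − 17219·10957
1 = −17219·117670 + 56961·35571
1 = 56961·1565281 − 757712·117670
So 117670·(-757712) ≡ 1 (mod 1565281), i.e. 117670⁻¹ ≡ 807569.
Then x ≡ 807569·417949 ≡ 1113951 (mod 1565281); the smallest non-negative solution is x = 1113951.

1113951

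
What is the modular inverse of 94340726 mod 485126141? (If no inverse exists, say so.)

13769439

gcd(485126141, 94340726) by repeated division:
485126141 = 5*94340726 + 13422511
94340726 = 7*13422511 + 383149
13422511 = 35*383149 + 12296
383149 = 31*12296 + 1973
12296 = 6*1973 + 458
1973 = 4*458 + 141
458 = 3*141 + 35
141 = 4*35 + 1
35 = 35*1 + 0
The gcd is 1. Working backward:
1 = 141 − 4·35
1 = −4·458 + 13·141
1 = 13·1973 − 56·458
1 = −56·12296 + 349·1973
1 = 349·383149 − 10875·12296
1 = −10875·13422511 + 380974·383149
1 = 380974·94340726 − 2677693·13422511
1 = −2677693·485126141 + 13769439·94340726
So 94340726·13769439 ≡ 1 (mod 485126141).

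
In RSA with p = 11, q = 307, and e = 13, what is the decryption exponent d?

φ(n) = (p−1)(q−1) = 10·306 = 3060.
Need d with 13·d ≡ 1 (mod 3060). Apply the extended Euclidean algorithm:
3060 = 235·13 + 5
13 = 2·5 + 3
5 = 1·3 + 2
3 = 1·2 + 1
2 = 2·1 + 0
Back-substitute:
1 = 3 − 2
1 = −5 + 2·3
1 = 2·13 − 5·5
1 = −5·3060 + 1177·13
So 13·1177 ≡ 1 (mod 3060), hence d = 1177.

1177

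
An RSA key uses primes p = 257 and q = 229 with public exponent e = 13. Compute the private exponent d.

φ(n) = (p−1)(q−1) = 256·228 = 58368.
Need d with 13·d ≡ 1 (mod 58368). Apply the extended Euclidean algorithm:
58368 = 4489*13 + 11
13 = 1*11 + 2
11 = 5*2 + 1
2 = 2*1 + 0
Back-substitute:
1 = 11 − 5·2
1 = −5·13 + 6·11
1 = 6·58368 − 26939·13
So 13·(-26939) ≡ 1 (mod 58368), hence d ≡ -26939 ≡ 31429 (mod 58368).

31429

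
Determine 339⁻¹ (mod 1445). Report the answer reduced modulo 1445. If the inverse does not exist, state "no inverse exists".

Extended Euclidean algorithm:
1445 = 4×339 + 89
339 = 3×89 + 72
89 = 1×72 + 17
72 = 4×17 + 4
17 = 4×4 + 1
4 = 4×1 + 0
Since gcd(339, 1445) = 1, back-substitute to write 1 as a combination:
1 = 17 − 4·4
1 = −4·72 + 17·17
1 = 17·89 − 21·72
1 = −21·339 + 80·89
1 = 80·1445 − 341·339
Hence 339⁻¹ ≡ -341 ≡ 1104 (mod 1445).

1104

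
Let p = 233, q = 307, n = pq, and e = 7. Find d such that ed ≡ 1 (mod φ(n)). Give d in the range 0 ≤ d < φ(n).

40567

φ(n) = (p−1)(q−1) = 232·306 = 70992.
Need d with 7·d ≡ 1 (mod 70992). Apply the extended Euclidean algorithm:
70992 = 10141·7 + 5
7 = 1·5 + 2
5 = 2·2 + 1
2 = 2·1 + 0
Back-substitute:
1 = 5 − 2·2
1 = −2·7 + 3·5
1 = 3·70992 − 30425·7
So 7·(-30425) ≡ 1 (mod 70992), hence d ≡ -30425 ≡ 40567 (mod 70992).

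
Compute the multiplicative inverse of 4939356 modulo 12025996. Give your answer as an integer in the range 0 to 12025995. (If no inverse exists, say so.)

Compute gcd(4939356, 12025996):
12025996 = 2·4939356 + 2147284
4939356 = 2·2147284 + 644788
2147284 = 3·644788 + 212920
644788 = 3·212920 + 6028
212920 = 35·6028 + 1940
6028 = 3·1940 + 208
1940 = 9·208 + 68
208 = 3·68 + 4
68 = 17·4 + 0
gcd(4939356, 12025996) = 4 ≠ 1, so 4939356 has no multiplicative inverse modulo 12025996.

no inverse exists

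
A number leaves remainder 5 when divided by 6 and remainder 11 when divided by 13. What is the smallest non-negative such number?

11

Write x = 5 + 6·k. Then 6·k ≡ 11 − 5 ≡ 6 (mod 13).
Need 6⁻¹ mod 13. Extended Euclid on (13, 6):
13 = 2×6 + 1
6 = 6×1 + 0
Back-substitute:
1 = 13 − 2·6
6⁻¹ ≡ 11 (mod 13), so k ≡ 11·6 ≡ 1 (mod 13).
x = 5 + 6·1 = 11.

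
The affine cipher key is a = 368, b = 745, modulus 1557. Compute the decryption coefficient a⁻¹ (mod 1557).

Run Euclid on (1557, 368):
1557 = 4·368 + 85
368 = 4·85 + 28
85 = 3·28 + 1
28 = 28·1 + 0
gcd = 1, so the inverse exists. Back-substitute:
1 = 85 − 3·28
1 = −3·368 + 13·85
1 = 13·1557 − 55·368
Thus 368·(-55) ≡ 1 (mod 1557); reducing, -55 mod 1557 = 1502.

1502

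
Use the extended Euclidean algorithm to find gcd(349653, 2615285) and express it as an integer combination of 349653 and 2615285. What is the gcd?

Euclidean algorithm:
2615285 = 7*349653 + 167714
349653 = 2*167714 + 14225
167714 = 11*14225 + 11239
14225 = 1*11239 + 2986
11239 = 3*2986 + 2281
2986 = 1*2281 + 705
2281 = 3*705 + 166
705 = 4*166 + 41
166 = 4*41 + 2
41 = 20*2 + 1
2 = 2*1 + 0
gcd(349653, 2615285) = 1.
Working backward:
1 = 41 − 20·2
1 = −20·166 + 81·41
1 = 81·705 − 344·166
1 = −344·2281 + 1113·705
1 = 1113·2986 − 1457·2281
1 = −1457·11239 + 5484·2986
1 = 5484·14225 − 6941·11239
1 = −6941·167714 + 81835·14225
1 = 81835·349653 − 170611·167714
1 = −170611·2615285 + 1276112·349653
So 1 = (-170611)·2615285 + (1276112)·349653.

1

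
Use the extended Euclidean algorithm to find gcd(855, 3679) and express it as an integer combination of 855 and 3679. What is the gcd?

Euclidean algorithm:
3679 = 4×855 + 259
855 = 3×259 + 78
259 = 3×78 + 25
78 = 3×25 + 3
25 = 8×3 + 1
3 = 3×1 + 0
gcd(855, 3679) = 1.
Working backward:
1 = 25 − 8·3
1 = −8·78 + 25·25
1 = 25·259 − 83·78
1 = −83·855 + 274·259
1 = 274·3679 − 1179·855
So 1 = (274)·3679 + (-1179)·855.

1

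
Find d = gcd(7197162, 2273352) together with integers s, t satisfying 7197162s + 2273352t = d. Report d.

Repeated division:
7197162 = 3×2273352 + 377106
2273352 = 6×377106 + 10716
377106 = 35×10716 + 2046
10716 = 5×2046 + 486
2046 = 4×486 + 102
486 = 4×102 + 78
102 = 1×78 + 24
78 = 3×24 + 6
24 = 4×6 + 0
gcd(7197162, 2273352) = 6.
Working backward:
6 = 78 − 3·24
6 = −3·102 + 4·78
6 = 4·486 − 19·102
6 = −19·2046 + 80·486
6 = 80·10716 − 419·2046
6 = −419·377106 + 14745·10716
6 = 14745·2273352 − 88889·377106
6 = −88889·7197162 + 281412·2273352
So 6 = (-88889)·7197162 + (281412)·2273352.

6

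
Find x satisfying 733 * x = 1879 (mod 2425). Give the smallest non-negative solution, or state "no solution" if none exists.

1488

First find gcd(733, 2425):
2425 = 3×733 + 226
733 = 3×226 + 55
226 = 4×55 + 6
55 = 9×6 + 1
6 = 6×1 + 0
gcd = 1, so a unique solution mod 2425 exists.
Back-substitute for the Bézout coefficients:
1 = 55 − 9·6
1 = −9·226 + 37·55
1 = 37·733 − 120·226
1 = −120·2425 + 397·733
So 733·(397) ≡ 1 (mod 2425), giving 733⁻¹ ≡ 397.
x ≡ 733⁻¹·1879 ≡ 397·1879 ≡ 1488 (mod 2425).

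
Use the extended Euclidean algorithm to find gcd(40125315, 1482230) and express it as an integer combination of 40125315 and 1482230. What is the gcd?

Apply Euclid's algorithm to 40125315 and 1482230:
40125315 = 27·1482230 + 105105
1482230 = 14·105105 + 10760
105105 = 9·10760 + 8265
10760 = 1·8265 + 2495
8265 = 3·2495 + 780
2495 = 3·780 + 155
780 = 5·155 + 5
155 = 31·5 + 0
gcd(40125315, 1482230) = 5.
Express as a combination:
5 = 780 − 5·155
5 = −5·2495 + 16·780
5 = 16·8265 − 53·2495
5 = −53·10760 + 69·8265
5 = 69·105105 − 674·10760
5 = −674·1482230 + 9505·105105
5 = 9505·40125315 − 257309·1482230
So 5 = (9505)·40125315 + (-257309)·1482230.

5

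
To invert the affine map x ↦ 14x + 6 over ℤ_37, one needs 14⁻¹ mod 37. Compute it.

Apply the Euclidean algorithm to 37 and 14:
37 = 2×14 + 9
14 = 1×9 + 5
9 = 1×5 + 4
5 = 1×4 + 1
4 = 4×1 + 0
Since gcd(14, 37) = 1, back-substitute to write 1 as a combination:
1 = 5 − 4
1 = −9 + 2·5
1 = 2·14 − 3·9
1 = −3·37 + 8·14
So 14·8 ≡ 1 (mod 37).

8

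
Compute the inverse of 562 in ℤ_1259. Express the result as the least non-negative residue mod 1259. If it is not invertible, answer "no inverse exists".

401

Extended Euclidean algorithm:
1259 = 2*562 + 135
562 = 4*135 + 22
135 = 6*22 + 3
22 = 7*3 + 1
3 = 3*1 + 0
The gcd is 1. Working backward:
1 = 22 − 7·3
1 = −7·135 + 43·22
1 = 43·562 − 179·135
1 = −179·1259 + 401·562
So 562·401 ≡ 1 (mod 1259).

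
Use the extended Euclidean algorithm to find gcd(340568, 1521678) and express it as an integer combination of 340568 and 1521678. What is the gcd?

2

Euclidean algorithm:
1521678 = 4·340568 + 159406
340568 = 2·159406 + 21756
159406 = 7·21756 + 7114
21756 = 3·7114 + 414
7114 = 17·414 + 76
414 = 5·76 + 34
76 = 2·34 + 8
34 = 4·8 + 2
8 = 4·2 + 0
gcd(340568, 1521678) = 2.
Working backward:
2 = 34 − 4·8
2 = −4·76 + 9·34
2 = 9·414 − 49·76
2 = −49·7114 + 842·414
2 = 842·21756 − 2575·7114
2 = −2575·159406 + 18867·21756
2 = 18867·340568 − 40309·159406
2 = −40309·1521678 + 180103·340568
So 2 = (-40309)·1521678 + (180103)·340568.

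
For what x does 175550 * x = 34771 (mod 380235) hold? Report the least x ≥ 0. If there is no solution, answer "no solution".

no solution

gcd(175550, 380235):
380235 = 2*175550 + 29135
175550 = 6*29135 + 740
29135 = 39*740 + 275
740 = 2*275 + 190
275 = 1*190 + 85
190 = 2*85 + 20
85 = 4*20 + 5
20 = 4*5 + 0
gcd = 5, but 5 ∤ 34771, so the congruence has no solution.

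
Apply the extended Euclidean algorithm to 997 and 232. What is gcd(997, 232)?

Euclidean algorithm:
997 = 4×232 + 69
232 = 3×69 + 25
69 = 2×25 + 19
25 = 1×19 + 6
19 = 3×6 + 1
6 = 6×1 + 0
gcd(997, 232) = 1.
Working backward:
1 = 19 − 3·6
1 = −3·25 + 4·19
1 = 4·69 − 11·25
1 = −11·232 + 37·69
1 = 37·997 − 159·232
So 1 = (37)·997 + (-159)·232.

1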